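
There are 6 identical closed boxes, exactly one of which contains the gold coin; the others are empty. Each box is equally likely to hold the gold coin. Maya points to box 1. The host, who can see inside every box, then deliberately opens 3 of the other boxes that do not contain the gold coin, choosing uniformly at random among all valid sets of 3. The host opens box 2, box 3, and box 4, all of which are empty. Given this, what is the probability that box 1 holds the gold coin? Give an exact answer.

1/6

Condition on the true location of the gold coin.
If it is in box 1 (prior 1/6): the host has 10 equally likely choices, so probability 1/10; weight (1/6)·(1/10) = 1/60.
If it is in any of boxes 2, 3, and 4 (prior 1/6 each): that box was opened and seen not to hold the prize — ruled out; weight (1/6)·0 = 0 each.
If it is in either of boxes 5 and 6 (prior 1/6 each): the host has 4 equally likely choices, so probability 1/4; weight (1/6)·(1/4) = 1/24 each.
The weights sum to 1/10.
So P(the gold coin in box 1 | the host opened box 2, box 3, and box 4) = (1/60) / (1/10) = 1/6.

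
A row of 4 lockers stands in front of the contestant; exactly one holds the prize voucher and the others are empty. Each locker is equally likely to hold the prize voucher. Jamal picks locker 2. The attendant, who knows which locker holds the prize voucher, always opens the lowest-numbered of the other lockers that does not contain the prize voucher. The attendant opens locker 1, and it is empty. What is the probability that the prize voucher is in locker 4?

1/3

Apply Bayes' rule, conditioning on where the prize voucher actually is.
If it is in locker 1 (prior 1/4): the attendant opened locker 1, so this case is ruled out; weight (1/4)·0 = 0.
If it is in any of lockers 2, 3, and 4 (prior 1/4 each): locker 1 is the lowest-numbered option available, probability 1; weight (1/4)·1 = 1/4 each.
The weights sum to 3/4.
So P(the prize voucher in locker 4 | the attendant opened locker 1) = (1/4) / (3/4) = 1/3.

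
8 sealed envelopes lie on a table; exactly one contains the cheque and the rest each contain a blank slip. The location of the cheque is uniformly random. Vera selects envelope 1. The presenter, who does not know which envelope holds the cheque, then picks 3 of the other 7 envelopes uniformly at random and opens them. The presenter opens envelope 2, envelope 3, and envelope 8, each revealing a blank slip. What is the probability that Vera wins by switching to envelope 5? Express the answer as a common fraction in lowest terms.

1/5

Condition on the true location of the cheque.
If it is in any of envelopes 1, 4, 5, 6, and 7 (prior 1/8 each): the presenter picks exactly this set with probability 1/35 regardless, and none is the prize; weight (1/8)·(1/35) = 1/280 each.
If it is in any of envelopes 2, 3, and 8 (prior 1/8 each): that envelope was opened and seen not to hold the prize — ruled out; weight (1/8)·0 = 0 each.
The weights sum to 1/56.
So P(the cheque in envelope 5 | the presenter opened envelope 2, envelope 3, and envelope 8) = (1/280) / (1/56) = 1/5.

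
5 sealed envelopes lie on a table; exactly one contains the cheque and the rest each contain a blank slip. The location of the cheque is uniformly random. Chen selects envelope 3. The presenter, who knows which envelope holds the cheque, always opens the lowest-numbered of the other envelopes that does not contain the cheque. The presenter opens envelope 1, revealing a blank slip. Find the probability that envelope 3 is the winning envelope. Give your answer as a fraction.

Apply Bayes' rule, conditioning on where the cheque actually is.
If it is in envelope 1 (prior 1/5): the presenter opened envelope 1, so this case is ruled out; weight (1/5)·0 = 0.
If it is in any of envelopes 2, 3, 4, and 5 (prior 1/5 each): envelope 1 is the lowest-numbered option available, probability 1; weight (1/5)·1 = 1/5 each.
The weights sum to 4/5.
So P(the cheque in envelope 3 | the presenter opened envelope 1) = (1/5) / (4/5) = 1/4.

1/4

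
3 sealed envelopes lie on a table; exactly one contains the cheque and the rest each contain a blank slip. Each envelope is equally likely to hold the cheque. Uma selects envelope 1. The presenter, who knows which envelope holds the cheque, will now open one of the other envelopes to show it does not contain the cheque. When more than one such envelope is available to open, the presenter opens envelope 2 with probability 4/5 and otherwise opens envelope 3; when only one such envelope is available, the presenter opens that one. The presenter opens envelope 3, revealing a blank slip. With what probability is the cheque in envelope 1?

Consider each possible location of the cheque in turn.
If it is in envelope 1 (prior 1/3): envelope 2 is available but not opened, probability 1/5; weight (1/3)·(1/5) = 1/15.
If it is in envelope 2 (prior 1/3): only envelope 3 is available, probability 1; weight (1/3)·1 = 1/3.
If it is in envelope 3 (prior 1/3): the presenter opened envelope 3, so this case is ruled out; weight (1/3)·0 = 0.
The weights sum to 2/5.
So P(the cheque in envelope 1 | the presenter opened envelope 3) = (1/15) / (2/5) = 1/6.

1/6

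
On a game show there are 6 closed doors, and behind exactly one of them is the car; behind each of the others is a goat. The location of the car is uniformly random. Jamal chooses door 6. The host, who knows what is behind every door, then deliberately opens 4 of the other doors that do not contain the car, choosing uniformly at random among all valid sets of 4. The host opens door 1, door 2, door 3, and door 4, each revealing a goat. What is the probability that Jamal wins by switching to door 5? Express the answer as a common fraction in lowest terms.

5/6

Condition on the true location of the car.
If it is behind any of doors 1, 2, 3, and 4 (prior 1/6 each): that door was opened and seen not to hold the prize — ruled out; weight (1/6)·0 = 0 each.
If it is behind door 5 (prior 1/6): the host has no choice, probability 1; weight (1/6)·1 = 1/6.
If it is behind door 6 (prior 1/6): the host has 5 equally likely choices, so probability 1/5; weight (1/6)·(1/5) = 1/30.
The weights sum to 1/5.
So P(the car behind door 5 | the host opened door 1, door 2, door 3, and door 4) = (1/6) / (1/5) = 5/6.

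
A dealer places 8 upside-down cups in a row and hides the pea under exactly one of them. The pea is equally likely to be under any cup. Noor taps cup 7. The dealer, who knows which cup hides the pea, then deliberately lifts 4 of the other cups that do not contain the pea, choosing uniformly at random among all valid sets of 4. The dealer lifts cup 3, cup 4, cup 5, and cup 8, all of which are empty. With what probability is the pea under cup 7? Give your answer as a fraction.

Condition on the true location of the pea.
If it is under any of cups 1, 2, and 6 (prior 1/8 each): the dealer has 15 equally likely choices, so probability 1/15; weight (1/8)·(1/15) = 1/120 each.
If it is under any of cups 3, 4, 5, and 8 (prior 1/8 each): that cup was opened and seen not to hold the prize — ruled out; weight (1/8)·0 = 0 each.
If it is under cup 7 (prior 1/8): the dealer has 35 equally likely choices, so probability 1/35; weight (1/8)·(1/35) = 1/280.
The weights sum to 1/35.
So P(the pea under cup 7 | the dealer opened cup 3, cup 4, cup 5, and cup 8) = (1/280) / (1/35) = 1/8.

1/8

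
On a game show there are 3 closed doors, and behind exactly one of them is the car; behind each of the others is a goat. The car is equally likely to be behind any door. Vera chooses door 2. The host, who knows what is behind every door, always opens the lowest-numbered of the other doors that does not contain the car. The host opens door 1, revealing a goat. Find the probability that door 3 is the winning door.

Condition on the true location of the car.
If it is behind door 1 (prior 1/3): the host opened door 1, so this case is ruled out; weight (1/3)·0 = 0.
If it is behind either of doors 2 and 3 (prior 1/3 each): door 1 is the lowest-numbered option available, probability 1; weight (1/3)·1 = 1/3 each.
The weights sum to 2/3.
So P(the car behind door 3 | the host opened door 1) = (1/3) / (2/3) = 1/2.

1/2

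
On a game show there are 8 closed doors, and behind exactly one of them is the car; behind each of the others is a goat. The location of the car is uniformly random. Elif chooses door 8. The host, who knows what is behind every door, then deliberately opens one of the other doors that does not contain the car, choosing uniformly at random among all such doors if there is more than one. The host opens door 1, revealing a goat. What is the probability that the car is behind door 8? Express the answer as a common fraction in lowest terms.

1/8

Apply Bayes' rule, conditioning on where the car actually is.
If it is behind door 1 (prior 1/8): the host opened door 1, so this case is ruled out; weight (1/8)·0 = 0.
If it is behind any of doors 2, 3, 4, 5, 6, and 7 (prior 1/8 each): the host has 6 equally likely choices, so probability 1/6; weight (1/8)·(1/6) = 1/48 each.
If it is behind door 8 (prior 1/8): the host has 7 equally likely choices, so probability 1/7; weight (1/8)·(1/7) = 1/56.
The weights sum to 1/7.
So P(the car behind door 8 | the host opened door 1) = (1/56) / (1/7) = 1/8.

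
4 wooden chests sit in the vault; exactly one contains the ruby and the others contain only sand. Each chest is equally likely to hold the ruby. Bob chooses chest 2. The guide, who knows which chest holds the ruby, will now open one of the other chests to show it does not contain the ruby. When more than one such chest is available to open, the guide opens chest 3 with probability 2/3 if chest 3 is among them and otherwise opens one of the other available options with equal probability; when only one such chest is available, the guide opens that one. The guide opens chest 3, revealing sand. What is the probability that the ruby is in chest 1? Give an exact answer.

1/3

Consider each possible location of the ruby in turn.
If it is in any of chests 1, 2, and 4 (prior 1/4 each): chest 3 is available, opened with probability 2/3; weight (1/4)·(2/3) = 1/6 each.
If it is in chest 3 (prior 1/4): the guide opened chest 3, so this case is ruled out; weight (1/4)·0 = 0.
The weights sum to 1/2.
So P(the ruby in chest 1 | the guide opened chest 3) = (1/6) / (1/2) = 1/3.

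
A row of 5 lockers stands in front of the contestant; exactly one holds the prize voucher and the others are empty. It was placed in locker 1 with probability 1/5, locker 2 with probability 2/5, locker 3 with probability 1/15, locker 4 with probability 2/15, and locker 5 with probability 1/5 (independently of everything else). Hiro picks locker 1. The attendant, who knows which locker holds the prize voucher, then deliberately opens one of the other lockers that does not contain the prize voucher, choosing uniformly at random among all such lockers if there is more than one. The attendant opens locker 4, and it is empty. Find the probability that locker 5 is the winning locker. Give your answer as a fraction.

12/49

Consider each possible location of the prize voucher in turn.
If it is in locker 1 (prior 1/5): the attendant has 4 equally likely choices, so probability 1/4; weight (1/5)·(1/4) = 1/20.
If it is in locker 2 (prior 2/5): the attendant has 3 equally likely choices, so probability 1/3; weight (2/5)·(1/3) = 2/15.
If it is in locker 3 (prior 1/15): the attendant has 3 equally likely choices, so probability 1/3; weight (1/15)·(1/3) = 1/45.
If it is in locker 4 (prior 2/15): the attendant opened locker 4, so this case is ruled out; weight (2/15)·0 = 0.
If it is in locker 5 (prior 1/5): the attendant has 3 equally likely choices, so probability 1/3; weight (1/5)·(1/3) = 1/15.
The weights sum to 49/180.
So P(the prize voucher in locker 5 | the attendant opened locker 4) = (1/15) / (49/180) = 12/49.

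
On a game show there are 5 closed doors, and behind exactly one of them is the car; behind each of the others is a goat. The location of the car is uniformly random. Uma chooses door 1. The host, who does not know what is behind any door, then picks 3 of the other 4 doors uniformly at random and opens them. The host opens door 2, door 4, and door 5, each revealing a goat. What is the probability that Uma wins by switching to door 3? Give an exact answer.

1/2

Because the host chose which doors to open without knowing where the car is, the choice is independent of the prize location. Learning that none of the 3 opened doors holds the car simply rules out those 3 locations and leaves the remaining 2 doors still equally likely by symmetry.
So P(the car behind door 3) = 1/2.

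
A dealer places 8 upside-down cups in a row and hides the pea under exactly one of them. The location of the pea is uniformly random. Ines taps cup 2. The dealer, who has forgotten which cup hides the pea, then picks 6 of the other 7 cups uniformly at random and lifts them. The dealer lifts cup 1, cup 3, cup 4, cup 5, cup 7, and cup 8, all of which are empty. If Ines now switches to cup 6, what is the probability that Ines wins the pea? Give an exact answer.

Because the dealer chose which cups to lift without knowing where the pea is, the choice is independent of the prize location. Learning that none of the 6 opened cups holds the pea simply rules out those 6 locations and leaves the remaining 2 cups still equally likely by symmetry.
So P(the pea under cup 6) = 1/2.

1/2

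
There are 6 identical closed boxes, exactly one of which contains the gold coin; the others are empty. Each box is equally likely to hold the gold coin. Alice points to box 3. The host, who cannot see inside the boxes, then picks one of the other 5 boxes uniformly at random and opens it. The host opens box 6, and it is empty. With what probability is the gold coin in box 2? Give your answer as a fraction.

1/5

Apply Bayes' rule, conditioning on where the gold coin actually is.
If it is in any of boxes 1, 2, 3, 4, and 5 (prior 1/6 each): the host picks box 6 with probability 1/5 regardless, and it is not the prize; weight (1/6)·(1/5) = 1/30 each.
If it is in box 6 (prior 1/6): the host opened box 6, so this case is ruled out; weight (1/6)·0 = 0.
The weights sum to 1/6.
So P(the gold coin in box 2 | the host opened box 6) = (1/30) / (1/6) = 1/5.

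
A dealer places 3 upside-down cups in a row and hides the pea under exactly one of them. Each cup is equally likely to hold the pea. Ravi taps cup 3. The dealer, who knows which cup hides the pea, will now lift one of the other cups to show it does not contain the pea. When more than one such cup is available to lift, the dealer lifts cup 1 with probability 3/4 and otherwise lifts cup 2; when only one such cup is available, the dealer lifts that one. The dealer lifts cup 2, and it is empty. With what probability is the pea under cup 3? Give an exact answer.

1/5

Apply Bayes' rule, conditioning on where the pea actually is.
If it is under cup 1 (prior 1/3): only cup 2 is available, probability 1; weight (1/3)·1 = 1/3.
If it is under cup 2 (prior 1/3): the dealer opened cup 2, so this case is ruled out; weight (1/3)·0 = 0.
If it is under cup 3 (prior 1/3): cup 1 is available but not opened, probability 1/4; weight (1/3)·(1/4) = 1/12.
The weights sum to 5/12.
So P(the pea under cup 3 | the dealer opened cup 2) = (1/12) / (5/12) = 1/5.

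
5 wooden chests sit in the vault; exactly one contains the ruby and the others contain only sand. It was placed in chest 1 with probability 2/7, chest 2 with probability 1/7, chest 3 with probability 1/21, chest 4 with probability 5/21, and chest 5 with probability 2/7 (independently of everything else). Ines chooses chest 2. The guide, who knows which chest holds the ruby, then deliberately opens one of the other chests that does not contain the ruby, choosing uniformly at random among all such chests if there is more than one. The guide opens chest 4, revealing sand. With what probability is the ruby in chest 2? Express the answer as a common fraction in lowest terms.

9/61

Condition on the true location of the ruby.
If it is in either of chests 1 and 5 (prior 2/7 each): the guide has 3 equally likely choices, so probability 1/3; weight (2/7)·(1/3) = 2/21 each.
If it is in chest 2 (prior 1/7): the guide has 4 equally likely choices, so probability 1/4; weight (1/7)·(1/4) = 1/28.
If it is in chest 3 (prior 1/21): the guide has 3 equally likely choices, so probability 1/3; weight (1/21)·(1/3) = 1/63.
If it is in chest 4 (prior 5/21): the guide opened chest 4, so this case is ruled out; weight (5/21)·0 = 0.
The weights sum to 61/252.
So P(the ruby in chest 2 | the guide opened chest 4) = (1/28) / (61/252) = 9/61.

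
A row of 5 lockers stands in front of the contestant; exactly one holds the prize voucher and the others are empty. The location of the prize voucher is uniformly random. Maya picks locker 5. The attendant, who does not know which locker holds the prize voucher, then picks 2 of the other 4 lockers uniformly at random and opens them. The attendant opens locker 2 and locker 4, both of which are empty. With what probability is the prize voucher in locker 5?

Because the attendant chose which lockers to open without knowing where the prize voucher is, the choice is independent of the prize location. Learning that none of the 2 opened lockers holds the prize voucher simply rules out those 2 locations and leaves the remaining 3 lockers still equally likely by symmetry.
So P(the prize voucher in locker 5) = 1/3.

1/3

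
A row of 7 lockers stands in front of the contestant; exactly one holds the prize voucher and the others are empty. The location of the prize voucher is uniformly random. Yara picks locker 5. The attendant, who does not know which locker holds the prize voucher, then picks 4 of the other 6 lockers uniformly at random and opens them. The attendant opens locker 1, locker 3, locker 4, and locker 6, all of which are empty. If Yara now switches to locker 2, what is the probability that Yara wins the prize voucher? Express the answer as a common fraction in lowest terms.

Because the attendant chose which lockers to open without knowing where the prize voucher is, the choice is independent of the prize location. Learning that none of the 4 opened lockers holds the prize voucher simply rules out those 4 locations and leaves the remaining 3 lockers still equally likely by symmetry.
So P(the prize voucher in locker 2) = 1/3.

1/3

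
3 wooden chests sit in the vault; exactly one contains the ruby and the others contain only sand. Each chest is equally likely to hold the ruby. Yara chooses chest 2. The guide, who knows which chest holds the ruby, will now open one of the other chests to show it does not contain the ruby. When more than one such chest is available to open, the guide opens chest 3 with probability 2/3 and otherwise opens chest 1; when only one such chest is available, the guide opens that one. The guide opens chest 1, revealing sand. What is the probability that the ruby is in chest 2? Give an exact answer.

Condition on the true location of the ruby.
If it is in chest 1 (prior 1/3): the guide opened chest 1, so this case is ruled out; weight (1/3)·0 = 0.
If it is in chest 2 (prior 1/3): chest 3 is available but not opened, probability 1/3; weight (1/3)·(1/3) = 1/9.
If it is in chest 3 (prior 1/3): only chest 1 is available, probability 1; weight (1/3)·1 = 1/3.
The weights sum to 4/9.
So P(the ruby in chest 2 | the guide opened chest 1) = (1/9) / (4/9) = 1/4.

1/4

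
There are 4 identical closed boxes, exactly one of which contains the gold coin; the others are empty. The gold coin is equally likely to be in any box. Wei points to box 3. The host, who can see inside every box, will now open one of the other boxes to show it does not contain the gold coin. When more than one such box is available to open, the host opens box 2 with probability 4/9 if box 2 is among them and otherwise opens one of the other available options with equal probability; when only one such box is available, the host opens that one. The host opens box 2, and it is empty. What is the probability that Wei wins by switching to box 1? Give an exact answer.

Consider each possible location of the gold coin in turn.
If it is in any of boxes 1, 3, and 4 (prior 1/4 each): box 2 is available, opened with probability 4/9; weight (1/4)·(4/9) = 1/9 each.
If it is in box 2 (prior 1/4): the host opened box 2, so this case is ruled out; weight (1/4)·0 = 0.
The weights sum to 1/3.
So P(the gold coin in box 1 | the host opened box 2) = (1/9) / (1/3) = 1/3.

1/3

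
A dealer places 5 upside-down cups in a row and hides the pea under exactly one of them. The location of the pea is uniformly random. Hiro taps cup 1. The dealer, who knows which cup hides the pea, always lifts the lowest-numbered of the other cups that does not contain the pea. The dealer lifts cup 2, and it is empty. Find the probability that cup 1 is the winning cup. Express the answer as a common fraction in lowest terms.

Apply Bayes' rule, conditioning on where the pea actually is.
If it is under any of cups 1, 3, 4, and 5 (prior 1/5 each): cup 2 is the lowest-numbered option available, probability 1; weight (1/5)·1 = 1/5 each.
If it is under cup 2 (prior 1/5): the dealer opened cup 2, so this case is ruled out; weight (1/5)·0 = 0.
The weights sum to 4/5.
So P(the pea under cup 1 | the dealer opened cup 2) = (1/5) / (4/5) = 1/4.

1/4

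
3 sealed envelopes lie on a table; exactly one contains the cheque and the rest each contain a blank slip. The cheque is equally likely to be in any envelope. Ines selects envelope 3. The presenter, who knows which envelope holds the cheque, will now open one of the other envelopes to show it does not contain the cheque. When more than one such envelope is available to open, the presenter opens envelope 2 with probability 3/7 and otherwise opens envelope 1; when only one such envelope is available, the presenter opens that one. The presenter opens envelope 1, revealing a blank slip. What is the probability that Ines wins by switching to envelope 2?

7/11

Consider each possible location of the cheque in turn.
If it is in envelope 1 (prior 1/3): the presenter opened envelope 1, so this case is ruled out; weight (1/3)·0 = 0.
If it is in envelope 2 (prior 1/3): only envelope 1 is available, probability 1; weight (1/3)·1 = 1/3.
If it is in envelope 3 (prior 1/3): envelope 2 is available but not opened, probability 4/7; weight (1/3)·(4/7) = 4/21.
The weights sum to 11/21.
So P(the cheque in envelope 2 | the presenter opened envelope 1) = (1/3) / (11/21) = 7/11.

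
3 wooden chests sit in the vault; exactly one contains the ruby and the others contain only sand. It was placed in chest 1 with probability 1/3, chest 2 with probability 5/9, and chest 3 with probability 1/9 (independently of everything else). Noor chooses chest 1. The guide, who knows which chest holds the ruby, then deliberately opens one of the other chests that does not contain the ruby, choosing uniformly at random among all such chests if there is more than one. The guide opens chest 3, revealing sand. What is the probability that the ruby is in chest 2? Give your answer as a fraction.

Apply Bayes' rule, conditioning on where the ruby actually is.
If it is in chest 1 (prior 1/3): the guide has 2 equally likely choices, so probability 1/2; weight (1/3)·(1/2) = 1/6.
If it is in chest 2 (prior 5/9): the guide has no choice, probability 1; weight (5/9)·1 = 5/9.
If it is in chest 3 (prior 1/9): the guide opened chest 3, so this case is ruled out; weight (1/9)·0 = 0.
The weights sum to 13/18.
So P(the ruby in chest 2 | the guide opened chest 3) = (5/9) / (13/18) = 10/13.

10/13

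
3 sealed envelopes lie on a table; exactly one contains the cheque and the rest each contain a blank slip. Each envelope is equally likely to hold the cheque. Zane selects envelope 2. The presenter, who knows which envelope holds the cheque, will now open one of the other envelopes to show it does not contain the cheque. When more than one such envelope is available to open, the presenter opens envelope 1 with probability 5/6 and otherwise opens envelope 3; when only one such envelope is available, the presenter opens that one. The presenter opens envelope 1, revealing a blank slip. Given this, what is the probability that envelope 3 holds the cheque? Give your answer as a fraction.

Apply Bayes' rule, conditioning on where the cheque actually is.
If it is in envelope 1 (prior 1/3): the presenter opened envelope 1, so this case is ruled out; weight (1/3)·0 = 0.
If it is in envelope 2 (prior 1/3): envelope 1 is available, opened with probability 5/6; weight (1/3)·(5/6) = 5/18.
If it is in envelope 3 (prior 1/3): only envelope 1 is available, probability 1; weight (1/3)·1 = 1/3.
The weights sum to 11/18.
So P(the cheque in envelope 3 | the presenter opened envelope 1) = (1/3) / (11/18) = 6/11.

6/11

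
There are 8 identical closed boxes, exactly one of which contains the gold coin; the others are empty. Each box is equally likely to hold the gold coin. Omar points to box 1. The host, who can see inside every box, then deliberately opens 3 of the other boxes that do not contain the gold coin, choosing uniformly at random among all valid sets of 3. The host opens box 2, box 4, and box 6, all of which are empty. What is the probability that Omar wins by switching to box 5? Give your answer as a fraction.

Condition on the true location of the gold coin.
If it is in box 1 (prior 1/8): the host has 35 equally likely choices, so probability 1/35; weight (1/8)·(1/35) = 1/280.
If it is in any of boxes 2, 4, and 6 (prior 1/8 each): that box was opened and seen not to hold the prize — ruled out; weight (1/8)·0 = 0 each.
If it is in any of boxes 3, 5, 7, and 8 (prior 1/8 each): the host has 20 equally likely choices, so probability 1/20; weight (1/8)·(1/20) = 1/160 each.
The weights sum to 1/35.
So P(the gold coin in box 5 | the host opened box 2, box 4, and box 6) = (1/160) / (1/35) = 7/32.

7/32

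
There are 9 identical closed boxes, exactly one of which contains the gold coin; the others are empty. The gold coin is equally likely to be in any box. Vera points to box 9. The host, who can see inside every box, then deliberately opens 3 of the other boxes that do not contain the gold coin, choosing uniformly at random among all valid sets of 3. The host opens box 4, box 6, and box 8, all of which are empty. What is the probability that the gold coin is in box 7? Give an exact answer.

8/45

Consider each possible location of the gold coin in turn.
If it is in any of boxes 1, 2, 3, 5, and 7 (prior 1/9 each): the host has 35 equally likely choices, so probability 1/35; weight (1/9)·(1/35) = 1/315 each.
If it is in any of boxes 4, 6, and 8 (prior 1/9 each): that box was opened and seen not to hold the prize — ruled out; weight (1/9)·0 = 0 each.
If it is in box 9 (prior 1/9): the host has 56 equally likely choices, so probability 1/56; weight (1/9)·(1/56) = 1/504.
The weights sum to 1/56.
So P(the gold coin in box 7 | the host opened box 4, box 6, and box 8) = (1/315) / (1/56) = 8/45.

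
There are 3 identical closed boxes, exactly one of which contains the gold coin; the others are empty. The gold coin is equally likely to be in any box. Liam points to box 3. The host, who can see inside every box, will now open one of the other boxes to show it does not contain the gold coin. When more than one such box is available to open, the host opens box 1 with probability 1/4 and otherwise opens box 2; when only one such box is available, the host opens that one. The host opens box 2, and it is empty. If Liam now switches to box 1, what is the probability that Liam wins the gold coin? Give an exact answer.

Consider each possible location of the gold coin in turn.
If it is in box 1 (prior 1/3): only box 2 is available, probability 1; weight (1/3)·1 = 1/3.
If it is in box 2 (prior 1/3): the host opened box 2, so this case is ruled out; weight (1/3)·0 = 0.
If it is in box 3 (prior 1/3): box 1 is available but not opened, probability 3/4; weight (1/3)·(3/4) = 1/4.
The weights sum to 7/12.
So P(the gold coin in box 1 | the host opened box 2) = (1/3) / (7/12) = 4/7.

4/7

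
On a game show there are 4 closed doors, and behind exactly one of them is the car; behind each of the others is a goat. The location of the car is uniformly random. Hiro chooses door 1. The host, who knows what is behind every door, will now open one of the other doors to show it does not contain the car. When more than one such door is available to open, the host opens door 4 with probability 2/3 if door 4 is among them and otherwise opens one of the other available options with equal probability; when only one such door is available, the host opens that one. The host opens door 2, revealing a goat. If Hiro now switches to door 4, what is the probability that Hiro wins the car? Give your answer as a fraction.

Consider each possible location of the car in turn.
If it is behind door 1 (prior 1/4): door 4 is available but not opened; door 2 gets probability (1 − 2/3)/2 = 1/6; weight (1/4)·(1/6) = 1/24.
If it is behind door 2 (prior 1/4): the host opened door 2, so this case is ruled out; weight (1/4)·0 = 0.
If it is behind door 3 (prior 1/4): door 4 is available but not opened, probability 1/3; weight (1/4)·(1/3) = 1/12.
If it is behind door 4 (prior 1/4): door 4 holds the prize so is unavailable; the host chooses uniformly among the 2 others, probability 1/2; weight (1/4)·(1/2) = 1/8.
The weights sum to 1/4.
So P(the car behind door 4 | the host opened door 2) = (1/8) / (1/4) = 1/2.

1/2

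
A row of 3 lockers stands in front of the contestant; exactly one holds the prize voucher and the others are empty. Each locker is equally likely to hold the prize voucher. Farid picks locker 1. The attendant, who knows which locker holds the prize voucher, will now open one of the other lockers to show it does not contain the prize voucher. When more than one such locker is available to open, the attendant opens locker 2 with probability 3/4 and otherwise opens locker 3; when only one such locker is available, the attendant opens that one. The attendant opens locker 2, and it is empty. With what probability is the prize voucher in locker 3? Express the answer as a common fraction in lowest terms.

4/7

Condition on the true location of the prize voucher.
If it is in locker 1 (prior 1/3): locker 2 is available, opened with probability 3/4; weight (1/3)·(3/4) = 1/4.
If it is in locker 2 (prior 1/3): the attendant opened locker 2, so this case is ruled out; weight (1/3)·0 = 0.
If it is in locker 3 (prior 1/3): only locker 2 is available, probability 1; weight (1/3)·1 = 1/3.
The weights sum to 7/12.
So P(the prize voucher in locker 3 | the attendant opened locker 2) = (1/3) / (7/12) = 4/7.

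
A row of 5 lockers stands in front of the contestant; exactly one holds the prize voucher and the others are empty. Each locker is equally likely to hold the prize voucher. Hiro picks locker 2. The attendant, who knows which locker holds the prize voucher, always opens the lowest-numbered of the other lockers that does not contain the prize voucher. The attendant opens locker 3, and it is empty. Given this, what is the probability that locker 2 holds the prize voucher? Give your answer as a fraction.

Apply Bayes' rule, conditioning on where the prize voucher actually is.
If it is in locker 1 (prior 1/5): locker 3 is the lowest-numbered option available, probability 1; weight (1/5)·1 = 1/5.
If it is in any of lockers 2, 4, and 5 (prior 1/5 each): the attendant would have opened locker 1 instead, probability 0; weight (1/5)·0 = 0 each.
If it is in locker 3 (prior 1/5): the attendant opened locker 3, so this case is ruled out; weight (1/5)·0 = 0.
The weights sum to 1/5.
So P(the prize voucher in locker 2 | the attendant opened locker 3) = 0 / (1/5) = 0.

0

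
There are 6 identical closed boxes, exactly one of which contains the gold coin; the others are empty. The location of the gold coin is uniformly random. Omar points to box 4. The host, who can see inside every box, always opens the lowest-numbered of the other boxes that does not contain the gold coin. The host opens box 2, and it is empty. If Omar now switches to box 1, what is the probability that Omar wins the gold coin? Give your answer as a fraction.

Apply Bayes' rule, conditioning on where the gold coin actually is.
If it is in box 1 (prior 1/6): box 2 is the lowest-numbered option available, probability 1; weight (1/6)·1 = 1/6.
If it is in box 2 (prior 1/6): the host opened box 2, so this case is ruled out; weight (1/6)·0 = 0.
If it is in any of boxes 3, 4, 5, and 6 (prior 1/6 each): the host would have opened box 1 instead, probability 0; weight (1/6)·0 = 0 each.
The weights sum to 1/6.
So P(the gold coin in box 1 | the host opened box 2) = (1/6) / (1/6) = 1.

1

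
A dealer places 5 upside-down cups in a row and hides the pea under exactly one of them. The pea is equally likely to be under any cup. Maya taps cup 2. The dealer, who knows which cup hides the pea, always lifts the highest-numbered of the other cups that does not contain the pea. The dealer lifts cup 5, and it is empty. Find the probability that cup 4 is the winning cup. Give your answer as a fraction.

Condition on the true location of the pea.
If it is under any of cups 1, 2, 3, and 4 (prior 1/5 each): cup 5 is the highest-numbered option available, probability 1; weight (1/5)·1 = 1/5 each.
If it is under cup 5 (prior 1/5): the dealer opened cup 5, so this case is ruled out; weight (1/5)·0 = 0.
The weights sum to 4/5.
So P(the pea under cup 4 | the dealer opened cup 5) = (1/5) / (4/5) = 1/4.

1/4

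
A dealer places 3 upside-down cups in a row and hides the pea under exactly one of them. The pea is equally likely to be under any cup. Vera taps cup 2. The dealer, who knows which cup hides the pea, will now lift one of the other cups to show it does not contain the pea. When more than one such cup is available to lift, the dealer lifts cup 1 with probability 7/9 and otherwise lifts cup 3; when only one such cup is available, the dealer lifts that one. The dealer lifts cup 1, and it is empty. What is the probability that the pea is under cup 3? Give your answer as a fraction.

9/16

Condition on the true location of the pea.
If it is under cup 1 (prior 1/3): the dealer opened cup 1, so this case is ruled out; weight (1/3)·0 = 0.
If it is under cup 2 (prior 1/3): cup 1 is available, opened with probability 7/9; weight (1/3)·(7/9) = 7/27.
If it is under cup 3 (prior 1/3): only cup 1 is available, probability 1; weight (1/3)·1 = 1/3.
The weights sum to 16/27.
So P(the pea under cup 3 | the dealer opened cup 1) = (1/3) / (16/27) = 9/16.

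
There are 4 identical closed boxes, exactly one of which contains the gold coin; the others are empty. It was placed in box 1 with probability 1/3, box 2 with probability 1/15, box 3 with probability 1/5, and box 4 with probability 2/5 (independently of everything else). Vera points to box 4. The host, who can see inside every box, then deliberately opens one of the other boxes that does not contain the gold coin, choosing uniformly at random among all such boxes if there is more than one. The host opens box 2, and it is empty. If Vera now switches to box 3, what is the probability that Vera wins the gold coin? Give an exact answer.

Apply Bayes' rule, conditioning on where the gold coin actually is.
If it is in box 1 (prior 1/3): the host has 2 equally likely choices, so probability 1/2; weight (1/3)·(1/2) = 1/6.
If it is in box 2 (prior 1/15): the host opened box 2, so this case is ruled out; weight (1/15)·0 = 0.
If it is in box 3 (prior 1/5): the host has 2 equally likely choices, so probability 1/2; weight (1/5)·(1/2) = 1/10.
If it is in box 4 (prior 2/5): the host has 3 equally likely choices, so probability 1/3; weight (2/5)·(1/3) = 2/15.
The weights sum to 2/5.
So P(the gold coin in box 3 | the host opened box 2) = (1/10) / (2/5) = 1/4.

1/4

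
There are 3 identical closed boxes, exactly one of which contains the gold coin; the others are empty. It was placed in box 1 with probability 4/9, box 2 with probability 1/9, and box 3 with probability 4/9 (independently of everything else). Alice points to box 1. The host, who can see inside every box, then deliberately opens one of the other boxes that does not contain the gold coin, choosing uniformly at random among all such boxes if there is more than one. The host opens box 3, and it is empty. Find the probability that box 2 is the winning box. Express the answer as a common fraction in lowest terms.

Consider each possible location of the gold coin in turn.
If it is in box 1 (prior 4/9): the host has 2 equally likely choices, so probability 1/2; weight (4/9)·(1/2) = 2/9.
If it is in box 2 (prior 1/9): the host has no choice, probability 1; weight (1/9)·1 = 1/9.
If it is in box 3 (prior 4/9): the host opened box 3, so this case is ruled out; weight (4/9)·0 = 0.
The weights sum to 1/3.
So P(the gold coin in box 2 | the host opened box 3) = (1/9) / (1/3) = 1/3.

1/3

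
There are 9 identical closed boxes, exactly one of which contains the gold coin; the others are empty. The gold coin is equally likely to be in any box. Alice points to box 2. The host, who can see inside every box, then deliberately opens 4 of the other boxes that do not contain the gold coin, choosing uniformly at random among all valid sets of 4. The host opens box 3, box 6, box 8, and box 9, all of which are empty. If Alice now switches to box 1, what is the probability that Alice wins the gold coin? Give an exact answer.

Condition on the true location of the gold coin.
If it is in any of boxes 1, 4, 5, and 7 (prior 1/9 each): the host has 35 equally likely choices, so probability 1/35; weight (1/9)·(1/35) = 1/315 each.
If it is in box 2 (prior 1/9): the host has 70 equally likely choices, so probability 1/70; weight (1/9)·(1/70) = 1/630.
If it is in any of boxes 3, 6, 8, and 9 (prior 1/9 each): that box was opened and seen not to hold the prize — ruled out; weight (1/9)·0 = 0 each.
The weights sum to 1/70.
So P(the gold coin in box 1 | the host opened box 3, box 6, box 8, and box 9) = (1/315) / (1/70) = 2/9.

2/9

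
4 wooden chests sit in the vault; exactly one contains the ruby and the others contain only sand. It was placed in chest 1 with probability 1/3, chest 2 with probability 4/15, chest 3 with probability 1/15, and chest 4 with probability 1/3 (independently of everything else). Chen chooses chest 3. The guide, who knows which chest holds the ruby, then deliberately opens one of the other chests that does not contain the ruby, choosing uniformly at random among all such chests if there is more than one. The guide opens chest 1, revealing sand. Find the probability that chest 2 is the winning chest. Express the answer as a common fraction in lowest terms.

Consider each possible location of the ruby in turn.
If it is in chest 1 (prior 1/3): the guide opened chest 1, so this case is ruled out; weight (1/3)·0 = 0.
If it is in chest 2 (prior 4/15): the guide has 2 equally likely choices, so probability 1/2; weight (4/15)·(1/2) = 2/15.
If it is in chest 3 (prior 1/15): the guide has 3 equally likely choices, so probability 1/3; weight (1/15)·(1/3) = 1/45.
If it is in chest 4 (prior 1/3): the guide has 2 equally likely choices, so probability 1/2; weight (1/3)·(1/2) = 1/6.
The weights sum to 29/90.
So P(the ruby in chest 2 | the guide opened chest 1) = (2/15) / (29/90) = 12/29.

12/29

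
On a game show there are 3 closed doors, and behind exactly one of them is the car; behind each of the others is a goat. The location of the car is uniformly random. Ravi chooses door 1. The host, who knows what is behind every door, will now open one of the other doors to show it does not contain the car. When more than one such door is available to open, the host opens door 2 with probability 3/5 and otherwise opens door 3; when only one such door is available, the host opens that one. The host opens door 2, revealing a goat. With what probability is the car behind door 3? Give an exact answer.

5/8

Condition on the true location of the car.
If it is behind door 1 (prior 1/3): door 2 is available, opened with probability 3/5; weight (1/3)·(3/5) = 1/5.
If it is behind door 2 (prior 1/3): the host opened door 2, so this case is ruled out; weight (1/3)·0 = 0.
If it is behind door 3 (prior 1/3): only door 2 is available, probability 1; weight (1/3)·1 = 1/3.
The weights sum to 8/15.
So P(the car behind door 3 | the host opened door 2) = (1/3) / (8/15) = 5/8.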